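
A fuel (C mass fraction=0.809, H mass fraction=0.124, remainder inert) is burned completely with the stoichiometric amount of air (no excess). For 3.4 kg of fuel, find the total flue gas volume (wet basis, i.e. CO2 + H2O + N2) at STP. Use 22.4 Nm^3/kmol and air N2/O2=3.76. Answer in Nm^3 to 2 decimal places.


Per kg fuel: CO2 = (C/12 kmol)*22.4 = (0.809/12)*22.4 = 1.51013 Nm^3
Per kg fuel: H2O = (H/2 kmol)*22.4 = (0.124/2)*22.4 = 1.38880 Nm^3
O2 needed per kg fuel = C/12 + H/4 = 0.809/12 + 0.124/4 = 0.09841667 kmol
Per kg fuel: N2 = O2*3.76*22.4 = 0.09841667*3.76*22.4 = 8.28905 Nm^3
Total per kg = 1.51013 + 1.38880 + 8.28905 = 11.18798 Nm^3
Total = 11.18798 * 3.4 = 38.04 Nm^3


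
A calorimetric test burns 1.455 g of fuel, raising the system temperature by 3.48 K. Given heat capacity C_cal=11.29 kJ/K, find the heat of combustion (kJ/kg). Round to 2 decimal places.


Hc = C_cal * delta_T / m_fuel
Q_released = 11.29 * 3.48 = 39.2892 kJ
m_fuel = 1.455 g = 1.455/1000 kg = 0.001455 kg
Hc = 39.2892 / 0.001455 = 27002.89 kJ/kg


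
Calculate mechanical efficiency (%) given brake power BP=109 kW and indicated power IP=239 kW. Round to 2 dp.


eta_mech = (BP / IP) * 100
Ratio = 109 / 239 = 0.4561
eta_mech = 0.4561 * 100 = 45.61%


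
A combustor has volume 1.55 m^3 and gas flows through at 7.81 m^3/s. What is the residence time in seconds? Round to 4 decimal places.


tau = V / Q_flow
tau = 1.55 / 7.81 = 0.1985 s


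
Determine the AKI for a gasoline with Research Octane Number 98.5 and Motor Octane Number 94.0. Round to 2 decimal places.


AKI = (RON + MON) / 2
AKI = (98.5 + 94.0) / 2
AKI = 192.5 / 2 = 96.25


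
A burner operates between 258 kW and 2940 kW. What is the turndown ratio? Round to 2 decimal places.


TDR = Q_max / Q_min
TDR = 2940 / 258 = 11.40


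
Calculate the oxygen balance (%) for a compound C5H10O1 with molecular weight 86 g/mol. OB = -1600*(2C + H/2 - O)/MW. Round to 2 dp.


OB = -1600 * (2C + H/2 - O) / MW
Inner = 2*5 + 10/2 - 1 = 14.00
OB = -1600 * 14.00 / 86 = -260.47%


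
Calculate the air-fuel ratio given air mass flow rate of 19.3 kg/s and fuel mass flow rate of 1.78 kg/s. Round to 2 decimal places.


AFR = m_air / m_fuel
AFR = 19.3 / 1.78 = 10.84


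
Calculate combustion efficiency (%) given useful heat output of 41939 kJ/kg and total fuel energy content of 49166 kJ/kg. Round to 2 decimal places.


Efficiency = (Q_useful / Q_fuel) * 100
Efficiency = (41939 / 49166) * 100
Efficiency = 0.8530 * 100 = 85.30%


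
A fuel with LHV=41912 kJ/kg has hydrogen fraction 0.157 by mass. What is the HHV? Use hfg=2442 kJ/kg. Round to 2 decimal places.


HHV = LHV + hfg * 9 * H
Water addition = 2442 * 9 * 0.157 = 3450.546 kJ/kg
HHV = 41912 + 3450.546 = 45362.55 kJ/kg


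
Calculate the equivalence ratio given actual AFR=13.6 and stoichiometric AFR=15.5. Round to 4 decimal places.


phi = AFR_stoich / AFR_actual
phi = 15.5 / 13.6 = 1.1397


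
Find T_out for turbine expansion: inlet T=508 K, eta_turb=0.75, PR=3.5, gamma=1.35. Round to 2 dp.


T_out = T_in * (1 - eta * (1 - PR^(-(gamma-1)/gamma)))
Exponent = -(1.35-1)/1.35 = -0.25925926
PR^exp = 3.5^(-0.25925926) = 0.72267881
Factor = 1 - 0.75*(1 - 0.72267881) = 0.79200911
T_out = 508 * 0.79200911 = 402.34 K


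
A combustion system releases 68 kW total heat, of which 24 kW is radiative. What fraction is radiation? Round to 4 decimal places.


f_rad = Q_rad / Q_total
f_rad = 24 / 68 = 0.3529


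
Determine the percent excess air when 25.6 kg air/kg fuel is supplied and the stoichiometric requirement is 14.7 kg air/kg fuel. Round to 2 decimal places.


Excess air = actual - stoichiometric = 25.6 - 14.7 = 10.90 kg/kg fuel
Excess air % = (excess / stoich) * 100 = (10.90 / 14.7) * 100 = 74.15%


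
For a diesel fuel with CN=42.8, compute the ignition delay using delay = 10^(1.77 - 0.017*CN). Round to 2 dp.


delay = 10^(1.77 - 0.017*CN)
Exponent = 1.77 - 0.017*42.8 = 1.0424
delay = 10^1.0424 = 11.03 ms


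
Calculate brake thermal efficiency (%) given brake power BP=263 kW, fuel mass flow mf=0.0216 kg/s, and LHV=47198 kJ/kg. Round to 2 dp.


eta_BTE = (BP / (mf * LHV)) * 100
Denominator = 0.0216 * 47198 = 1019.4768 kW
eta_BTE = (263 / 1019.4768) * 100 = 25.80%


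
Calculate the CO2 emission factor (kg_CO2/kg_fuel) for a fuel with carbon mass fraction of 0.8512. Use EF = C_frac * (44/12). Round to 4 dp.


EF = C_frac * (M_CO2 / M_C)
EF = 0.8512 * (44/12)
EF = 0.8512 * 3.666667 = 3.1211 kg_CO2/kg_fuel


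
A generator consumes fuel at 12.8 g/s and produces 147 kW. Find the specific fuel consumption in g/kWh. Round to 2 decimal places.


SFC = (mf / BP) * 3600
Rate = 12.8 / 147 = 0.087075 g/(s*kW)
SFC = 0.087075 * 3600 = 313.47 g/kWh


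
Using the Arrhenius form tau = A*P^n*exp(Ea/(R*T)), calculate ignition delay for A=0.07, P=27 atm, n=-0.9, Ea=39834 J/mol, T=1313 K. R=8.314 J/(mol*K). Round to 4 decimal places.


tau = A * P^n * exp(Ea/(R*T))
P^n = 27^(-0.9) = 0.05149590
Ea/(R*T) = 39834/(8.314*1313) = 3.649045
exp(Ea/(R*T)) = 38.437925
tau = 0.07 * 0.05149590 * 38.437925 = 0.1386 ms


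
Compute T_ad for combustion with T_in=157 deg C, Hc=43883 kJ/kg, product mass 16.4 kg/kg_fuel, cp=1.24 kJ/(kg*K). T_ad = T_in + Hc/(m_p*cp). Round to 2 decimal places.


T_ad = T_in + Hc / (m_p * cp)
Denominator = 16.4 * 1.24 = 20.3360
Temperature rise = 43883 / 20.3360 = 2157.90 K
T_ad = 157 + 2157.90 = 2314.90 deg C


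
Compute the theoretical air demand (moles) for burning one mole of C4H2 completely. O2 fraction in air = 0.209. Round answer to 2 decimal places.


Balanced combustion: C4H2 + 4.5 O2 -> 4 CO2 + 1 H2O
O2 needed = C + H/4 = 4 + 2/4 = 4.50 moles
Air moles = O2 / 0.209 = 4.50 / 0.209 = 21.53 moles air


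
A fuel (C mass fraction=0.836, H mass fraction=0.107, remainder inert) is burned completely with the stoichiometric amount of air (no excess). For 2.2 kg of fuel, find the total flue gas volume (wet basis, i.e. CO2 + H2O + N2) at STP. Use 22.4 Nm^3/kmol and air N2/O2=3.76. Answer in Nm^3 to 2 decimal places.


Per kg fuel: CO2 = (C/12 kmol)*22.4 = (0.836/12)*22.4 = 1.56053 Nm^3
Per kg fuel: H2O = (H/2 kmol)*22.4 = (0.107/2)*22.4 = 1.19840 Nm^3
O2 needed per kg fuel = C/12 + H/4 = 0.836/12 + 0.107/4 = 0.09641667 kmol
Per kg fuel: N2 = O2*3.76*22.4 = 0.09641667*3.76*22.4 = 8.12060 Nm^3
Total per kg = 1.56053 + 1.19840 + 8.12060 = 10.87953 Nm^3
Total = 10.87953 * 2.2 = 23.93 Nm^3


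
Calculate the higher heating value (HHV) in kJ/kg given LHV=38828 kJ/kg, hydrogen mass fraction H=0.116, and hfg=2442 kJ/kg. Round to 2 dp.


HHV = LHV + hfg * 9 * H
Water addition = 2442 * 9 * 0.116 = 2549.448 kJ/kg
HHV = 38828 + 2549.448 = 41377.45 kJ/kg


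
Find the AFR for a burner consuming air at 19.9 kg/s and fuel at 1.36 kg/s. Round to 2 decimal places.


AFR = m_air / m_fuel
AFR = 19.9 / 1.36 = 14.63


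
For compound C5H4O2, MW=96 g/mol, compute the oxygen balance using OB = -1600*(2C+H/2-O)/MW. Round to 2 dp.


OB = -1600 * (2C + H/2 - O) / MW
Inner = 2*5 + 4/2 - 2 = 10.00
OB = -1600 * 10.00 / 96 = -166.67%


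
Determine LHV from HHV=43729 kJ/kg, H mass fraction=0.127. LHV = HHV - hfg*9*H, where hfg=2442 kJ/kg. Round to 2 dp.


LHV = HHV - hfg * 9 * H
Water correction = 2442 * 9 * 0.127 = 2791.206 kJ/kg
LHV = 43729 - 2791.206 = 40937.79 kJ/kg


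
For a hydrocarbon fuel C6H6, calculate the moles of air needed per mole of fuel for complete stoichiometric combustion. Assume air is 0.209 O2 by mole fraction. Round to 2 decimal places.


Balanced combustion: C6H6 + 7.5 O2 -> 6 CO2 + 3 H2O
O2 needed = C + H/4 = 6 + 6/4 = 7.50 moles
Air moles = O2 / 0.209 = 7.50 / 0.209 = 35.89 moles air


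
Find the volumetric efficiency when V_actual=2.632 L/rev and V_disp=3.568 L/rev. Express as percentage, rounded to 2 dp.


eta_v = (V_actual / V_disp) * 100
Ratio = 2.632 / 3.568 = 0.7377
eta_v = 0.7377 * 100 = 73.77%


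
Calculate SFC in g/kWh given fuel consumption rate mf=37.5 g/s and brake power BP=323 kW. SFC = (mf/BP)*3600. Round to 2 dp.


SFC = (mf / BP) * 3600
Rate = 37.5 / 323 = 0.116099 g/(s*kW)
SFC = 0.116099 * 3600 = 417.96 g/kWh


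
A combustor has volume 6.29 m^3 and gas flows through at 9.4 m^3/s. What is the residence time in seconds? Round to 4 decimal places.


tau = V / Q_flow
tau = 6.29 / 9.4 = 0.6691 s


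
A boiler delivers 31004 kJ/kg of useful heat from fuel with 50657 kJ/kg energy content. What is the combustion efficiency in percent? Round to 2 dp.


Efficiency = (Q_useful / Q_fuel) * 100
Efficiency = (31004 / 50657) * 100
Efficiency = 0.6120 * 100 = 61.20%


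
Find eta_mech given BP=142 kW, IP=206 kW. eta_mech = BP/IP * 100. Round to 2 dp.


eta_mech = (BP / IP) * 100
Ratio = 142 / 206 = 0.6893
eta_mech = 0.6893 * 100 = 68.93%


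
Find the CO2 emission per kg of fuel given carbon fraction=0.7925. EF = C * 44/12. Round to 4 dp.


EF = C_frac * (M_CO2 / M_C)
EF = 0.7925 * (44/12)
EF = 0.7925 * 3.666667 = 2.9058 kg_CO2/kg_fuel


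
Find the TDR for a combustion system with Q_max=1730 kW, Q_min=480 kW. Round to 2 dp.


TDR = Q_max / Q_min
TDR = 1730 / 480 = 3.60


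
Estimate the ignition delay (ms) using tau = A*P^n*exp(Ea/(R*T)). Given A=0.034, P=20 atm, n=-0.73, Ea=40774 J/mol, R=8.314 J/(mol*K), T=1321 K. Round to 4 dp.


tau = A * P^n * exp(Ea/(R*T))
P^n = 20^(-0.73) = 0.11226596
Ea/(R*T) = 40774/(8.314*1321) = 3.712534
exp(Ea/(R*T)) = 40.957476
tau = 0.034 * 0.11226596 * 40.957476 = 0.1563 ms


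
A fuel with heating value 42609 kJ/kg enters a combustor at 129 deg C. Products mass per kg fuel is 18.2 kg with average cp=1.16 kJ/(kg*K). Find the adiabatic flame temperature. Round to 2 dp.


T_ad = T_in + Hc / (m_p * cp)
Denominator = 18.2 * 1.16 = 21.1120
Temperature rise = 42609 / 21.1120 = 2018.24 K
T_ad = 129 + 2018.24 = 2147.24 deg C


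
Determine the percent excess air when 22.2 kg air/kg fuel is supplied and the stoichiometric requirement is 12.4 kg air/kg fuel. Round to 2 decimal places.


Excess air = actual - stoichiometric = 22.2 - 12.4 = 9.80 kg/kg fuel
Excess air % = (excess / stoich) * 100 = (9.80 / 12.4) * 100 = 79.03%


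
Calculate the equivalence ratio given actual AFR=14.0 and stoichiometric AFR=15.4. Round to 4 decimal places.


phi = AFR_stoich / AFR_actual
phi = 15.4 / 14.0 = 1.1000


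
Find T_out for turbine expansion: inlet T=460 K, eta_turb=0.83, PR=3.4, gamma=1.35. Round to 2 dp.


T_out = T_in * (1 - eta * (1 - PR^(-(gamma-1)/gamma)))
Exponent = -(1.35-1)/1.35 = -0.25925926
PR^exp = 3.4^(-0.25925926) = 0.72813041
Factor = 1 - 0.83*(1 - 0.72813041) = 0.77434824
T_out = 460 * 0.77434824 = 356.20 K


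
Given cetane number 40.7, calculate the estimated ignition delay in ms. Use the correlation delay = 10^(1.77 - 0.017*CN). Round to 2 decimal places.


delay = 10^(1.77 - 0.017*CN)
Exponent = 1.77 - 0.017*40.7 = 1.0781
delay = 10^1.0781 = 11.97 ms


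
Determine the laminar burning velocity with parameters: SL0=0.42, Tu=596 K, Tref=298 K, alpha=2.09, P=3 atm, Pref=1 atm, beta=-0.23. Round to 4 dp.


SL = SL0 * (Tu/Tref)^alpha * (P/Pref)^beta
T ratio = 596/298 = 2.00000000
(T ratio)^alpha = 2.00000000^2.09 = 4.257481
(P/Pref)^beta = 3^(-0.23) = 0.776716
SL = 0.42 * 4.257481 * 0.776716 = 1.3889 m/s


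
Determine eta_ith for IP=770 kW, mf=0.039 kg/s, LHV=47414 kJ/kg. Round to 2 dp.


eta_ith = (IP / (mf * LHV)) * 100
Denominator = 0.039 * 47414 = 1849.1460 kW
eta_ith = (770 / 1849.1460) * 100 = 41.64%


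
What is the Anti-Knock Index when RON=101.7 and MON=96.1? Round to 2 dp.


AKI = (RON + MON) / 2
AKI = (101.7 + 96.1) / 2
AKI = 197.8 / 2 = 98.90


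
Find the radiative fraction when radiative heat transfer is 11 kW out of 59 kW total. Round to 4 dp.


f_rad = Q_rad / Q_total
f_rad = 11 / 59 = 0.1864


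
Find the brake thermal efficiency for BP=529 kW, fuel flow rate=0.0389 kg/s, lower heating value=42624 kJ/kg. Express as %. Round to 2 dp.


eta_BTE = (BP / (mf * LHV)) * 100
Denominator = 0.0389 * 42624 = 1658.0736 kW
eta_BTE = (529 / 1658.0736) * 100 = 31.90%


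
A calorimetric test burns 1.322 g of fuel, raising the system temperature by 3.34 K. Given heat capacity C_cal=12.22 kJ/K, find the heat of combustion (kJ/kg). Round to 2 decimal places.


Hc = C_cal * delta_T / m_fuel
Q_released = 12.22 * 3.34 = 40.8148 kJ
m_fuel = 1.322 g = 1.322/1000 kg = 0.001322 kg
Hc = 40.8148 / 0.001322 = 30873.52 kJ/kg


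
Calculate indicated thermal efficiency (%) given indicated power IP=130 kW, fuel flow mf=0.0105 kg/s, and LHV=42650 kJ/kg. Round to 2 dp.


eta_ith = (IP / (mf * LHV)) * 100
Denominator = 0.0105 * 42650 = 447.8250 kW
eta_ith = (130 / 447.8250) * 100 = 29.03%


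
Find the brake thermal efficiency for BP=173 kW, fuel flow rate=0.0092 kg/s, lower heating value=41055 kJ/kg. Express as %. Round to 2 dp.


eta_BTE = (BP / (mf * LHV)) * 100
Denominator = 0.0092 * 41055 = 377.7060 kW
eta_BTE = (173 / 377.7060) * 100 = 45.80%


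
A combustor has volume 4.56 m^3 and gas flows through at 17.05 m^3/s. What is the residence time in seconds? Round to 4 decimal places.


tau = V / Q_flow
tau = 4.56 / 17.05 = 0.2674 s


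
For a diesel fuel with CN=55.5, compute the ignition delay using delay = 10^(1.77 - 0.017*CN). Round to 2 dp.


delay = 10^(1.77 - 0.017*CN)
Exponent = 1.77 - 0.017*55.5 = 0.8265
delay = 10^0.8265 = 6.71 ms


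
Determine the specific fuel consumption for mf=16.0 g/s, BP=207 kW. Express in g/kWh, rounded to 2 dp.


SFC = (mf / BP) * 3600
Rate = 16.0 / 207 = 0.077295 g/(s*kW)
SFC = 0.077295 * 3600 = 278.26 g/kWh


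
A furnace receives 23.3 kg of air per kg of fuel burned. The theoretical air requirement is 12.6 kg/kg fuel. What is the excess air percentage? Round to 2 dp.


Excess air = actual - stoichiometric = 23.3 - 12.6 = 10.70 kg/kg fuel
Excess air % = (excess / stoich) * 100 = (10.70 / 12.6) * 100 = 84.92%


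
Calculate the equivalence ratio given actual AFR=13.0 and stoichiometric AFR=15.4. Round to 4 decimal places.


phi = AFR_stoich / AFR_actual
phi = 15.4 / 13.0 = 1.1846


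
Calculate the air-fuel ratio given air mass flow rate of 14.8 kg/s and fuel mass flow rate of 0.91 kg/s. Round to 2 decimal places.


AFR = m_air / m_fuel
AFR = 14.8 / 0.91 = 16.26


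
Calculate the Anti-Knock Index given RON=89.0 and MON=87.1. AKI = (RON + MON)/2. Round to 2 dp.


AKI = (RON + MON) / 2
AKI = (89.0 + 87.1) / 2
AKI = 176.1 / 2 = 88.05


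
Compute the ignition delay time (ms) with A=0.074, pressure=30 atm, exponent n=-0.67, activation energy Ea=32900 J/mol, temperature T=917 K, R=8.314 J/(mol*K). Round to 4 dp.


tau = A * P^n * exp(Ea/(R*T))
P^n = 30^(-0.67) = 0.10240679
Ea/(R*T) = 32900/(8.314*917) = 4.315355
exp(Ea/(R*T)) = 74.840197
tau = 0.074 * 0.10240679 * 74.840197 = 0.5671 ms


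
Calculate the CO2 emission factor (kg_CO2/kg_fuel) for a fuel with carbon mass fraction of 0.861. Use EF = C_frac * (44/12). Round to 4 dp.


EF = C_frac * (M_CO2 / M_C)
EF = 0.861 * (44/12)
EF = 0.861 * 3.666667 = 3.1570 kg_CO2/kg_fuel


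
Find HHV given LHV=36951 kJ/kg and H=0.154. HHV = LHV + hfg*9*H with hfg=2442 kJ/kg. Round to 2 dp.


HHV = LHV + hfg * 9 * H
Water addition = 2442 * 9 * 0.154 = 3384.612 kJ/kg
HHV = 36951 + 3384.612 = 40335.61 kJ/kg


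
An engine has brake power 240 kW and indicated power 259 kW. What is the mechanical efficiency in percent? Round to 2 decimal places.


eta_mech = (BP / IP) * 100
Ratio = 240 / 259 = 0.9266
eta_mech = 0.9266 * 100 = 92.66%


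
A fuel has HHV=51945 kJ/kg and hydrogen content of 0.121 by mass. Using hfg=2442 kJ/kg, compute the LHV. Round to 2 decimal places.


LHV = HHV - hfg * 9 * H
Water correction = 2442 * 9 * 0.121 = 2659.338 kJ/kg
LHV = 51945 - 2659.338 = 49285.66 kJ/kg


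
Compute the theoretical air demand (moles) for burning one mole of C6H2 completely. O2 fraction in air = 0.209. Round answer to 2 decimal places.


Balanced combustion: C6H2 + 6.5 O2 -> 6 CO2 + 1 H2O
O2 needed = C + H/4 = 6 + 2/4 = 6.50 moles
Air moles = O2 / 0.209 = 6.50 / 0.209 = 31.10 moles air


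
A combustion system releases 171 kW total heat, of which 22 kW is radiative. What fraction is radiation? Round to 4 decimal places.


f_rad = Q_rad / Q_total
f_rad = 22 / 171 = 0.1287


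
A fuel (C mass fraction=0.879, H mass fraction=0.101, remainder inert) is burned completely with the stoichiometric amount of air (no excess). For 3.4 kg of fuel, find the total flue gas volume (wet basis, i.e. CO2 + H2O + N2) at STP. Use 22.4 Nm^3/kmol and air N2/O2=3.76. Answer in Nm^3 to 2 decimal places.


Per kg fuel: CO2 = (C/12 kmol)*22.4 = (0.879/12)*22.4 = 1.64080 Nm^3
Per kg fuel: H2O = (H/2 kmol)*22.4 = (0.101/2)*22.4 = 1.13120 Nm^3
O2 needed per kg fuel = C/12 + H/4 = 0.879/12 + 0.101/4 = 0.09850000 kmol
Per kg fuel: N2 = O2*3.76*22.4 = 0.09850000*3.76*22.4 = 8.29606 Nm^3
Total per kg = 1.64080 + 1.13120 + 8.29606 = 11.06806 Nm^3
Total = 11.06806 * 3.4 = 37.63 Nm^3


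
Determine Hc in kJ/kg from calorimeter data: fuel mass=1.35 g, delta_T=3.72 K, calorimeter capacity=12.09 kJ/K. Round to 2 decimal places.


Hc = C_cal * delta_T / m_fuel
Q_released = 12.09 * 3.72 = 44.9748 kJ
m_fuel = 1.35 g = 1.35/1000 kg = 0.001350 kg
Hc = 44.9748 / 0.001350 = 33314.67 kJ/kg


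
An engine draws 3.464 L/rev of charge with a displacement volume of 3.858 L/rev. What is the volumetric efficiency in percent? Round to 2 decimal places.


eta_v = (V_actual / V_disp) * 100
Ratio = 3.464 / 3.858 = 0.8979
eta_v = 0.8979 * 100 = 89.79%


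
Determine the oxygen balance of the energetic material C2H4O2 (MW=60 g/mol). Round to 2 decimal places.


OB = -1600 * (2C + H/2 - O) / MW
Inner = 2*2 + 4/2 - 2 = 4.00
OB = -1600 * 4.00 / 60 = -106.67%


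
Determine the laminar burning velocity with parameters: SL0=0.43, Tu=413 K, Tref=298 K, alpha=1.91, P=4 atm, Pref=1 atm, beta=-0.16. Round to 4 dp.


SL = SL0 * (Tu/Tref)^alpha * (P/Pref)^beta
T ratio = 413/298 = 1.38590604
(T ratio)^alpha = 1.38590604^1.91 = 1.865140
(P/Pref)^beta = 4^(-0.16) = 0.801070
SL = 0.43 * 1.865140 * 0.801070 = 0.6425 m/s


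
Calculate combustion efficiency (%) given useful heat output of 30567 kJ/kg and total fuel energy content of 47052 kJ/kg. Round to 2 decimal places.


Efficiency = (Q_useful / Q_fuel) * 100
Efficiency = (30567 / 47052) * 100
Efficiency = 0.6496 * 100 = 64.96%


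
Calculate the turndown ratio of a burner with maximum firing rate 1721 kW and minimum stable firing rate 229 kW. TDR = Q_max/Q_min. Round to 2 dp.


TDR = Q_max / Q_min
TDR = 1721 / 229 = 7.52


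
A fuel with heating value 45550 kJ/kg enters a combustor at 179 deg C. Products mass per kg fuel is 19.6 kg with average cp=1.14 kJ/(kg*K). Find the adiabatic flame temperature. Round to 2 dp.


T_ad = T_in + Hc / (m_p * cp)
Denominator = 19.6 * 1.14 = 22.3440
Temperature rise = 45550 / 22.3440 = 2038.58 K
T_ad = 179 + 2038.58 = 2217.58 deg C


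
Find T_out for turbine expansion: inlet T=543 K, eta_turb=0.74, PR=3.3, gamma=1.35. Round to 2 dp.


T_out = T_in * (1 - eta * (1 - PR^(-(gamma-1)/gamma)))
Exponent = -(1.35-1)/1.35 = -0.25925926
PR^exp = 3.3^(-0.25925926) = 0.73378775
Factor = 1 - 0.74*(1 - 0.73378775) = 0.80300294
T_out = 543 * 0.80300294 = 436.03 K


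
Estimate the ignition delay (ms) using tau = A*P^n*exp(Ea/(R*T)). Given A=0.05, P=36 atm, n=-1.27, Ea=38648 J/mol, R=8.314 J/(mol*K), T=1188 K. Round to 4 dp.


tau = A * P^n * exp(Ea/(R*T))
P^n = 36^(-1.27) = 0.01055591
Ea/(R*T) = 38648/(8.314*1188) = 3.912916
exp(Ea/(R*T)) = 50.044687
tau = 0.05 * 0.01055591 * 50.044687 = 0.0264 ms


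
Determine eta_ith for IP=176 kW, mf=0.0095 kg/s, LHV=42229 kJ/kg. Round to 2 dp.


eta_ith = (IP / (mf * LHV)) * 100
Denominator = 0.0095 * 42229 = 401.1755 kW
eta_ith = (176 / 401.1755) * 100 = 43.87%


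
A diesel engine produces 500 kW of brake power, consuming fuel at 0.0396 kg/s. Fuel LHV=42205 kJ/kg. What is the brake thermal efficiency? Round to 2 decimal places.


eta_BTE = (BP / (mf * LHV)) * 100
Denominator = 0.0396 * 42205 = 1671.3180 kW
eta_BTE = (500 / 1671.3180) * 100 = 29.92%


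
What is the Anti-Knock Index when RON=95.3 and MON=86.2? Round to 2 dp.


AKI = (RON + MON) / 2
AKI = (95.3 + 86.2) / 2
AKI = 181.5 / 2 = 90.75


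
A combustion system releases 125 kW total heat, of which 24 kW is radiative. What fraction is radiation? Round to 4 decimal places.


f_rad = Q_rad / Q_total
f_rad = 24 / 125 = 0.1920


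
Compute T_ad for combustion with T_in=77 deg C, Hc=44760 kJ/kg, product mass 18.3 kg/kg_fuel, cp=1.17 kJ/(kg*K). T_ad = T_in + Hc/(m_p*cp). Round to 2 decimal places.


T_ad = T_in + Hc / (m_p * cp)
Denominator = 18.3 * 1.17 = 21.4110
Temperature rise = 44760 / 21.4110 = 2090.51 K
T_ad = 77 + 2090.51 = 2167.51 deg C


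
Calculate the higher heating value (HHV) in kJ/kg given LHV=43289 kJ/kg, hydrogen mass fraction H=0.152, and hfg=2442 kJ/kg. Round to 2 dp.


HHV = LHV + hfg * 9 * H
Water addition = 2442 * 9 * 0.152 = 3340.656 kJ/kg
HHV = 43289 + 3340.656 = 46629.66 kJ/kg


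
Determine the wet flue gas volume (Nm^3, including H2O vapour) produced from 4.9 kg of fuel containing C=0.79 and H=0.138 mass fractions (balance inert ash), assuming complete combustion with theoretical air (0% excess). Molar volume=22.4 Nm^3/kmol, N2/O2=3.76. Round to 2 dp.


Per kg fuel: CO2 = (C/12 kmol)*22.4 = (0.79/12)*22.4 = 1.47467 Nm^3
Per kg fuel: H2O = (H/2 kmol)*22.4 = (0.138/2)*22.4 = 1.54560 Nm^3
O2 needed per kg fuel = C/12 + H/4 = 0.79/12 + 0.138/4 = 0.10033333 kmol
Per kg fuel: N2 = O2*3.76*22.4 = 0.10033333*3.76*22.4 = 8.45047 Nm^3
Total per kg = 1.47467 + 1.54560 + 8.45047 = 11.47074 Nm^3
Total = 11.47074 * 4.9 = 56.21 Nm^3


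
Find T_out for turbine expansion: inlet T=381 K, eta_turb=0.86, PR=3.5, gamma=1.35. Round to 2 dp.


T_out = T_in * (1 - eta * (1 - PR^(-(gamma-1)/gamma)))
Exponent = -(1.35-1)/1.35 = -0.25925926
PR^exp = 3.5^(-0.25925926) = 0.72267881
Factor = 1 - 0.86*(1 - 0.72267881) = 0.76150378
T_out = 381 * 0.76150378 = 290.13 K


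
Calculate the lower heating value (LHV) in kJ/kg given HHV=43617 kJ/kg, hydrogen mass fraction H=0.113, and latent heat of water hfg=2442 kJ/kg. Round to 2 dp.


LHV = HHV - hfg * 9 * H
Water correction = 2442 * 9 * 0.113 = 2483.514 kJ/kg
LHV = 43617 - 2483.514 = 41133.49 kJ/kg


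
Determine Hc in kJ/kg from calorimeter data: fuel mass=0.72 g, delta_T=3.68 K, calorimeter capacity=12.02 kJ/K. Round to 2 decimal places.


Hc = C_cal * delta_T / m_fuel
Q_released = 12.02 * 3.68 = 44.2336 kJ
m_fuel = 0.72 g = 0.72/1000 kg = 0.000720 kg
Hc = 44.2336 / 0.000720 = 61435.56 kJ/kg


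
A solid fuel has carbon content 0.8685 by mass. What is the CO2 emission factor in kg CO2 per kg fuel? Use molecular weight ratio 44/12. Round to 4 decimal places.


EF = C_frac * (M_CO2 / M_C)
EF = 0.8685 * (44/12)
EF = 0.8685 * 3.666667 = 3.1845 kg_CO2/kg_fuel


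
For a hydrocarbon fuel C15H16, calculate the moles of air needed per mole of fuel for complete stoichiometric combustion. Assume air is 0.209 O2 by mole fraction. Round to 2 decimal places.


Balanced combustion: C15H16 + 19 O2 -> 15 CO2 + 8 H2O
O2 needed = C + H/4 = 15 + 16/4 = 19.00 moles
Air moles = O2 / 0.209 = 19.00 / 0.209 = 90.91 moles air


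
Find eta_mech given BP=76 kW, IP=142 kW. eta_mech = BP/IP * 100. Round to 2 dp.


eta_mech = (BP / IP) * 100
Ratio = 76 / 142 = 0.5352
eta_mech = 0.5352 * 100 = 53.52%


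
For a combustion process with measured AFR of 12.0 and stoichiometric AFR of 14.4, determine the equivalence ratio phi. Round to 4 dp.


phi = AFR_stoich / AFR_actual
phi = 14.4 / 12.0 = 1.2000


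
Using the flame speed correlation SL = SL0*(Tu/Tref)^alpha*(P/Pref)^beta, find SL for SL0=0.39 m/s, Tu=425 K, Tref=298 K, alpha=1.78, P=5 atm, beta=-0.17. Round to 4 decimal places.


SL = SL0 * (Tu/Tref)^alpha * (P/Pref)^beta
T ratio = 425/298 = 1.42617450
(T ratio)^alpha = 1.42617450^1.78 = 1.881167
(P/Pref)^beta = 5^(-0.17) = 0.760633
SL = 0.39 * 1.881167 * 0.760633 = 0.5580 m/s


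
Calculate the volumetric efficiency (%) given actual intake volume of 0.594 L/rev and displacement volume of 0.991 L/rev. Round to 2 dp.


eta_v = (V_actual / V_disp) * 100
Ratio = 0.594 / 0.991 = 0.5994
eta_v = 0.5994 * 100 = 59.94%


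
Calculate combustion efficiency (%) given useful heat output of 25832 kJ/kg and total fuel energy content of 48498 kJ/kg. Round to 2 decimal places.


Efficiency = (Q_useful / Q_fuel) * 100
Efficiency = (25832 / 48498) * 100
Efficiency = 0.5326 * 100 = 53.26%


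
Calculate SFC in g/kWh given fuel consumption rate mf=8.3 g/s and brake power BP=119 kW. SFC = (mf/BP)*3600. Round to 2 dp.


SFC = (mf / BP) * 3600
Rate = 8.3 / 119 = 0.069748 g/(s*kW)
SFC = 0.069748 * 3600 = 251.09 g/kWh


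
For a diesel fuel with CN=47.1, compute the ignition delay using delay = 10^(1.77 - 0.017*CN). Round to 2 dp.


delay = 10^(1.77 - 0.017*CN)
Exponent = 1.77 - 0.017*47.1 = 0.9693
delay = 10^0.9693 = 9.32 ms


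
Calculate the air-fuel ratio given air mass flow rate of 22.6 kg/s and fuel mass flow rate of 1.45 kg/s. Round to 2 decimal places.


AFR = m_air / m_fuel
AFR = 22.6 / 1.45 = 15.59


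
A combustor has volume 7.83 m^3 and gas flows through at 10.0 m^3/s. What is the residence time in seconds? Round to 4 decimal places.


tau = V / Q_flow
tau = 7.83 / 10.0 = 0.7830 s


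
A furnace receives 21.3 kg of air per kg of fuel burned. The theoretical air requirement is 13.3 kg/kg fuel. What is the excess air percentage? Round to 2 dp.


Excess air = actual - stoichiometric = 21.3 - 13.3 = 8.00 kg/kg fuel
Excess air % = (excess / stoich) * 100 = (8.00 / 13.3) * 100 = 60.15%


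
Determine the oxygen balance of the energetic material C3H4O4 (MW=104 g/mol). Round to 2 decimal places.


OB = -1600 * (2C + H/2 - O) / MW
Inner = 2*3 + 4/2 - 4 = 4.00
OB = -1600 * 4.00 / 104 = -61.54%


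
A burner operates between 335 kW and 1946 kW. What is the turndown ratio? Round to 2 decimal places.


TDR = Q_max / Q_min
TDR = 1946 / 335 = 5.81


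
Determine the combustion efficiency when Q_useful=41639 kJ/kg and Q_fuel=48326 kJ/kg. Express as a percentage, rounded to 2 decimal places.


Efficiency = (Q_useful / Q_fuel) * 100
Efficiency = (41639 / 48326) * 100
Efficiency = 0.8616 * 100 = 86.16%


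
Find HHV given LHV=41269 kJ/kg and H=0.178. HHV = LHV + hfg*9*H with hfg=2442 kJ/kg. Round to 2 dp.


HHV = LHV + hfg * 9 * H
Water addition = 2442 * 9 * 0.178 = 3912.084 kJ/kg
HHV = 41269 + 3912.084 = 45181.08 kJ/kg


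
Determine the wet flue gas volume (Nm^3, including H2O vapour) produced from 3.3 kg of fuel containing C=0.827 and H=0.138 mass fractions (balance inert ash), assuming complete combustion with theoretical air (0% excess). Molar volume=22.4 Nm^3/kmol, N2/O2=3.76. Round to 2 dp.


Per kg fuel: CO2 = (C/12 kmol)*22.4 = (0.827/12)*22.4 = 1.54373 Nm^3
Per kg fuel: H2O = (H/2 kmol)*22.4 = (0.138/2)*22.4 = 1.54560 Nm^3
O2 needed per kg fuel = C/12 + H/4 = 0.827/12 + 0.138/4 = 0.10341667 kmol
Per kg fuel: N2 = O2*3.76*22.4 = 0.10341667*3.76*22.4 = 8.71017 Nm^3
Total per kg = 1.54373 + 1.54560 + 8.71017 = 11.79950 Nm^3
Total = 11.79950 * 3.3 = 38.94 Nm^3


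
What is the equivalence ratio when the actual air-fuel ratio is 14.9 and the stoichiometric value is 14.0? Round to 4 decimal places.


phi = AFR_stoich / AFR_actual
phi = 14.0 / 14.9 = 0.9396


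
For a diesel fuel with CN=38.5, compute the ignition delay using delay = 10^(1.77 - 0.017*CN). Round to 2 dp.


delay = 10^(1.77 - 0.017*CN)
Exponent = 1.77 - 0.017*38.5 = 1.1155
delay = 10^1.1155 = 13.05 ms


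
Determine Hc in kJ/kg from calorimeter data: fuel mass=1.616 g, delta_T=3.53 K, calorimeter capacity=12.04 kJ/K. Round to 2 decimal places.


Hc = C_cal * delta_T / m_fuel
Q_released = 12.04 * 3.53 = 42.5012 kJ
m_fuel = 1.616 g = 1.616/1000 kg = 0.001616 kg
Hc = 42.5012 / 0.001616 = 26300.25 kJ/kg


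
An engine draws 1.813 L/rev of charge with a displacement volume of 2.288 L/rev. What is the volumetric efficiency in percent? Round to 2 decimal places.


eta_v = (V_actual / V_disp) * 100
Ratio = 1.813 / 2.288 = 0.7924
eta_v = 0.7924 * 100 = 79.24%


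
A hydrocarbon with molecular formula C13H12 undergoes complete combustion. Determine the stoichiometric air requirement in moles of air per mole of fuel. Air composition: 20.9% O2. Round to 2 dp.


Balanced combustion: C13H12 + 16 O2 -> 13 CO2 + 6 H2O
O2 needed = C + H/4 = 13 + 12/4 = 16.00 moles
Air moles = O2 / 0.209 = 16.00 / 0.209 = 76.56 moles air


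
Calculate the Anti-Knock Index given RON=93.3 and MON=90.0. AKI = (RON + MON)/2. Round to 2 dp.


AKI = (RON + MON) / 2
AKI = (93.3 + 90.0) / 2
AKI = 183.3 / 2 = 91.65


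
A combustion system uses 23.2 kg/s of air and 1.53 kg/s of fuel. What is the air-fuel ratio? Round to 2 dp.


AFR = m_air / m_fuel
AFR = 23.2 / 1.53 = 15.16


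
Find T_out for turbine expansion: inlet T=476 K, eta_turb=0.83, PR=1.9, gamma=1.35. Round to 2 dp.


T_out = T_in * (1 - eta * (1 - PR^(-(gamma-1)/gamma)))
Exponent = -(1.35-1)/1.35 = -0.25925926
PR^exp = 1.9^(-0.25925926) = 0.84670193
Factor = 1 - 0.83*(1 - 0.84670193) = 0.87276260
T_out = 476 * 0.87276260 = 415.43 K


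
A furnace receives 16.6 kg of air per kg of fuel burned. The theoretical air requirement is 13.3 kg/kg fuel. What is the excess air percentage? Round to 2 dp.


Excess air = actual - stoichiometric = 16.6 - 13.3 = 3.30 kg/kg fuel
Excess air % = (excess / stoich) * 100 = (3.30 / 13.3) * 100 = 24.81%


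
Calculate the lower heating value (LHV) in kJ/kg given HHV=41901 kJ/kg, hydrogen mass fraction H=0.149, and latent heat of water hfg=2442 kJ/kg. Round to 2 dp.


LHV = HHV - hfg * 9 * H
Water correction = 2442 * 9 * 0.149 = 3274.722 kJ/kg
LHV = 41901 - 3274.722 = 38626.28 kJ/kg


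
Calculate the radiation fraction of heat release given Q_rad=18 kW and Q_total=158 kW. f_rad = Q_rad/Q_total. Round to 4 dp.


f_rad = Q_rad / Q_total
f_rad = 18 / 158 = 0.1139


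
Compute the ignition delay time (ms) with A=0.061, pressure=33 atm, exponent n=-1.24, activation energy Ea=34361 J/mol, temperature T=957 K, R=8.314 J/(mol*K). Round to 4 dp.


tau = A * P^n * exp(Ea/(R*T))
P^n = 33^(-1.24) = 0.01309311
Ea/(R*T) = 34361/(8.314*957) = 4.318609
exp(Ea/(R*T)) = 75.084077
tau = 0.061 * 0.01309311 * 75.084077 = 0.0600 ms


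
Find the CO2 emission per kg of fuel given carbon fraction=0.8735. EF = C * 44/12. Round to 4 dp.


EF = C_frac * (M_CO2 / M_C)
EF = 0.8735 * (44/12)
EF = 0.8735 * 3.666667 = 3.2028 kg_CO2/kg_fuel


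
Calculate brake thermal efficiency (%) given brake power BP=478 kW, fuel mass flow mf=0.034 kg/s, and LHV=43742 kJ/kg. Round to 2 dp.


eta_BTE = (BP / (mf * LHV)) * 100
Denominator = 0.034 * 43742 = 1487.2280 kW
eta_BTE = (478 / 1487.2280) * 100 = 32.14%


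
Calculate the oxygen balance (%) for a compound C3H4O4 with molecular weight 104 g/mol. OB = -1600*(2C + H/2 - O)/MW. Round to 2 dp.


OB = -1600 * (2C + H/2 - O) / MW
Inner = 2*3 + 4/2 - 4 = 4.00
OB = -1600 * 4.00 / 104 = -61.54%


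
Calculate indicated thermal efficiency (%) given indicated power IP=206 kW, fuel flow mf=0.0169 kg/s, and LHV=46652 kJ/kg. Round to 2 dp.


eta_ith = (IP / (mf * LHV)) * 100
Denominator = 0.0169 * 46652 = 788.4188 kW
eta_ith = (206 / 788.4188) * 100 = 26.13%


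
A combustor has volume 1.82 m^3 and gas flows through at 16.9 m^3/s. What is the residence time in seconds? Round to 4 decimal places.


tau = V / Q_flow
tau = 1.82 / 16.9 = 0.1077 s


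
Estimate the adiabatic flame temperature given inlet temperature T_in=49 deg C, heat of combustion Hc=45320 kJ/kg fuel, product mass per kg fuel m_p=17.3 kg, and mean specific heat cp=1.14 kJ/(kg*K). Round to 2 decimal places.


T_ad = T_in + Hc / (m_p * cp)
Denominator = 17.3 * 1.14 = 19.7220
Temperature rise = 45320 / 19.7220 = 2297.94 K
T_ad = 49 + 2297.94 = 2346.94 deg C


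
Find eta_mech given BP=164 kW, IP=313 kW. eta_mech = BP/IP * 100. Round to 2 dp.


eta_mech = (BP / IP) * 100
Ratio = 164 / 313 = 0.5240
eta_mech = 0.5240 * 100 = 52.40%


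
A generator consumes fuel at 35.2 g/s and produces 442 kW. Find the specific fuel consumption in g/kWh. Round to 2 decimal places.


SFC = (mf / BP) * 3600
Rate = 35.2 / 442 = 0.079638 g/(s*kW)
SFC = 0.079638 * 3600 = 286.70 g/kWh


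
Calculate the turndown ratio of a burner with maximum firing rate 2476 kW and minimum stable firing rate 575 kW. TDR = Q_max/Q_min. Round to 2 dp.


TDR = Q_max / Q_min
TDR = 2476 / 575 = 4.31


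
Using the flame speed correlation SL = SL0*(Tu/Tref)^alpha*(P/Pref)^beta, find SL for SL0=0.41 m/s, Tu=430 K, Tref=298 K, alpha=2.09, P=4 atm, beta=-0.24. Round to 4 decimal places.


SL = SL0 * (Tu/Tref)^alpha * (P/Pref)^beta
T ratio = 430/298 = 1.44295302
(T ratio)^alpha = 1.44295302^2.09 = 2.151974
(P/Pref)^beta = 4^(-0.24) = 0.716978
SL = 0.41 * 2.151974 * 0.716978 = 0.6326 m/s


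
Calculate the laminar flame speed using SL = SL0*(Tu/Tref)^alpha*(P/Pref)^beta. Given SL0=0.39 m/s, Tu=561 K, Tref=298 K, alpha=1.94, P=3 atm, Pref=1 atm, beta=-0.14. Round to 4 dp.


SL = SL0 * (Tu/Tref)^alpha * (P/Pref)^beta
T ratio = 561/298 = 1.88255034
(T ratio)^alpha = 1.88255034^1.94 = 3.411995
(P/Pref)^beta = 3^(-0.14) = 0.857439
SL = 0.39 * 3.411995 * 0.857439 = 1.1410 m/s


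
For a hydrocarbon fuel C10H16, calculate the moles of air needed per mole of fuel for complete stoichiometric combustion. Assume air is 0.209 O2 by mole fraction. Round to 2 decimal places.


Balanced combustion: C10H16 + 14 O2 -> 10 CO2 + 8 H2O
O2 needed = C + H/4 = 10 + 16/4 = 14.00 moles
Air moles = O2 / 0.209 = 14.00 / 0.209 = 66.99 moles air


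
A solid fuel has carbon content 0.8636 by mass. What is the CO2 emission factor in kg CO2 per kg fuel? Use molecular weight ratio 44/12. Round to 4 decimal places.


EF = C_frac * (M_CO2 / M_C)
EF = 0.8636 * (44/12)
EF = 0.8636 * 3.666667 = 3.1665 kg_CO2/kg_fuel


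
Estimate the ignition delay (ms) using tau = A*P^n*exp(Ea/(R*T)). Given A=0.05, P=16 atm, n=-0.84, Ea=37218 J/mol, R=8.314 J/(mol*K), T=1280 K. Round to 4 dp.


tau = A * P^n * exp(Ea/(R*T))
P^n = 16^(-0.84) = 0.09739557
Ea/(R*T) = 37218/(8.314*1280) = 3.497301
exp(Ea/(R*T)) = 33.026202
tau = 0.05 * 0.09739557 * 33.026202 = 0.1608 ms


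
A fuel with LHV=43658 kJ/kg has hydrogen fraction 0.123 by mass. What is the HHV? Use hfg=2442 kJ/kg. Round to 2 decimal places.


HHV = LHV + hfg * 9 * H
Water addition = 2442 * 9 * 0.123 = 2703.294 kJ/kg
HHV = 43658 + 2703.294 = 46361.29 kJ/kg


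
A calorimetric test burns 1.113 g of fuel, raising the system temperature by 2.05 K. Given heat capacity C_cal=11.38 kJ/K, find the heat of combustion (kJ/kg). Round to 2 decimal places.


Hc = C_cal * delta_T / m_fuel
Q_released = 11.38 * 2.05 = 23.3290 kJ
m_fuel = 1.113 g = 1.113/1000 kg = 0.001113 kg
Hc = 23.3290 / 0.001113 = 20960.47 kJ/kg


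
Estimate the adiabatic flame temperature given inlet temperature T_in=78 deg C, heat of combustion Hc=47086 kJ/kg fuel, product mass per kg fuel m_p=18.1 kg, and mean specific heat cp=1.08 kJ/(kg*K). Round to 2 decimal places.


T_ad = T_in + Hc / (m_p * cp)
Denominator = 18.1 * 1.08 = 19.5480
Temperature rise = 47086 / 19.5480 = 2408.74 K
T_ad = 78 + 2408.74 = 2486.74 deg C


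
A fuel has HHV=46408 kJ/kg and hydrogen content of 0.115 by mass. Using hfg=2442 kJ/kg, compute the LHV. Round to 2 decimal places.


LHV = HHV - hfg * 9 * H
Water correction = 2442 * 9 * 0.115 = 2527.470 kJ/kg
LHV = 46408 - 2527.470 = 43880.53 kJ/kg


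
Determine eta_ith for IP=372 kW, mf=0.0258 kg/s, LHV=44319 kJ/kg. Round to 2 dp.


eta_ith = (IP / (mf * LHV)) * 100
Denominator = 0.0258 * 44319 = 1143.4302 kW
eta_ith = (372 / 1143.4302) * 100 = 32.53%


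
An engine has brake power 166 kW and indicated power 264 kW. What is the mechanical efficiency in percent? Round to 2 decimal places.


eta_mech = (BP / IP) * 100
Ratio = 166 / 264 = 0.6288
eta_mech = 0.6288 * 100 = 62.88%


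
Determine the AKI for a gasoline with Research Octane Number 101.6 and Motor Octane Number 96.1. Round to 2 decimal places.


AKI = (RON + MON) / 2
AKI = (101.6 + 96.1) / 2
AKI = 197.7 / 2 = 98.85


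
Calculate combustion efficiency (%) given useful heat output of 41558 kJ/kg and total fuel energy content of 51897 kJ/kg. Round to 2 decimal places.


Efficiency = (Q_useful / Q_fuel) * 100
Efficiency = (41558 / 51897) * 100
Efficiency = 0.8008 * 100 = 80.08%


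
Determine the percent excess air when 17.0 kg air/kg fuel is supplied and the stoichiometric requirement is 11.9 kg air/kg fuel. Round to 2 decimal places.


Excess air = actual - stoichiometric = 17.0 - 11.9 = 5.10 kg/kg fuel
Excess air % = (excess / stoich) * 100 = (5.10 / 11.9) * 100 = 42.86%


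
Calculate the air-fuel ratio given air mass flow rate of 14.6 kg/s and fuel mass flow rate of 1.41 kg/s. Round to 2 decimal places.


AFR = m_air / m_fuel
AFR = 14.6 / 1.41 = 10.35


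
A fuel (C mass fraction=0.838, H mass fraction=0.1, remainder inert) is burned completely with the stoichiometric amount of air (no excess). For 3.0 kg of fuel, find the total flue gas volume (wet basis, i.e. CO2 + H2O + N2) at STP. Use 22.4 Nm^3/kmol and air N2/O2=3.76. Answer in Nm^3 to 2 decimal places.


Per kg fuel: CO2 = (C/12 kmol)*22.4 = (0.838/12)*22.4 = 1.56427 Nm^3
Per kg fuel: H2O = (H/2 kmol)*22.4 = (0.1/2)*22.4 = 1.12000 Nm^3
O2 needed per kg fuel = C/12 + H/4 = 0.838/12 + 0.1/4 = 0.09483333 kmol
Per kg fuel: N2 = O2*3.76*22.4 = 0.09483333*3.76*22.4 = 7.98724 Nm^3
Total per kg = 1.56427 + 1.12000 + 7.98724 = 10.67151 Nm^3
Total = 10.67151 * 3.0 = 32.01 Nm^3


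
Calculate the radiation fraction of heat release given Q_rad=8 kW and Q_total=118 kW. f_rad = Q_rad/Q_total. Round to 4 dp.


f_rad = Q_rad / Q_total
f_rad = 8 / 118 = 0.0678


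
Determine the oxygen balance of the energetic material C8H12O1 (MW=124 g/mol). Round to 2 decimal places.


OB = -1600 * (2C + H/2 - O) / MW
Inner = 2*8 + 12/2 - 1 = 21.00
OB = -1600 * 21.00 / 124 = -270.97%


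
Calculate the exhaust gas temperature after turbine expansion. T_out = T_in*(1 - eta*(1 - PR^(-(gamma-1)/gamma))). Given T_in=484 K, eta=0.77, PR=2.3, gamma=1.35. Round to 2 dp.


T_out = T_in * (1 - eta * (1 - PR^(-(gamma-1)/gamma)))
Exponent = -(1.35-1)/1.35 = -0.25925926
PR^exp = 2.3^(-0.25925926) = 0.80578413
Factor = 1 - 0.77*(1 - 0.80578413) = 0.85045378
T_out = 484 * 0.85045378 = 411.62 K


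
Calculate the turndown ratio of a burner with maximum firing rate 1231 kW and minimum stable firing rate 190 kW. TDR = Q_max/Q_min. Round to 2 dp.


TDR = Q_max / Q_min
TDR = 1231 / 190 = 6.48


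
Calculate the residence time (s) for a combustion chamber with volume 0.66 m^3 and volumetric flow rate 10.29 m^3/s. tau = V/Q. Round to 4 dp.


tau = V / Q_flow
tau = 0.66 / 10.29 = 0.0641 s


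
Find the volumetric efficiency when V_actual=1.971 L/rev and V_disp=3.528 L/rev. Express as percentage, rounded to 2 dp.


eta_v = (V_actual / V_disp) * 100
Ratio = 1.971 / 3.528 = 0.5587
eta_v = 0.5587 * 100 = 55.87%


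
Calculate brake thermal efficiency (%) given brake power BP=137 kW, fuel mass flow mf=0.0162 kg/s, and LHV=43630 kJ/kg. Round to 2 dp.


eta_BTE = (BP / (mf * LHV)) * 100
Denominator = 0.0162 * 43630 = 706.8060 kW
eta_BTE = (137 / 706.8060) * 100 = 19.38%


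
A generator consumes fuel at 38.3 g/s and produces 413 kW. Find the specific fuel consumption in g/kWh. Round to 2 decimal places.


SFC = (mf / BP) * 3600
Rate = 38.3 / 413 = 0.092736 g/(s*kW)
SFC = 0.092736 * 3600 = 333.85 g/kWh


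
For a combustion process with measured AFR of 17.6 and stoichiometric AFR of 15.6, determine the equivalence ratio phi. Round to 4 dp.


phi = AFR_stoich / AFR_actual
phi = 15.6 / 17.6 = 0.8864
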